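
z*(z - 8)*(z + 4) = z^3 - 4*z^2 - 32*z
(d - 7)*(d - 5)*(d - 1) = d^3 - 13*d^2 + 47*d - 35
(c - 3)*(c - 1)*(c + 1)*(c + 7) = c^4 + 4*c^3 - 22*c^2 - 4*c + 21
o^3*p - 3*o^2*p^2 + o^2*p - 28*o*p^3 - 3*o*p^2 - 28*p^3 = (o - 7*p)*(o + 4*p)*(o*p + p)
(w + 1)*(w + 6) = w^2 + 7*w + 6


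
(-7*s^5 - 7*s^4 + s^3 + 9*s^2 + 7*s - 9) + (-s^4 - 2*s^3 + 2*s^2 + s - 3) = -7*s^5 - 8*s^4 - s^3 + 11*s^2 + 8*s - 12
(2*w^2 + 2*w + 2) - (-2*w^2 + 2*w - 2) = 4*w^2 + 4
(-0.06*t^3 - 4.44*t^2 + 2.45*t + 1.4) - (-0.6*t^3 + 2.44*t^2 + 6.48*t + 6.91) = 0.54*t^3 - 6.88*t^2 - 4.03*t - 5.51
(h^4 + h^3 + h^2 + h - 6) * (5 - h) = -h^5 + 4*h^4 + 4*h^3 + 4*h^2 + 11*h - 30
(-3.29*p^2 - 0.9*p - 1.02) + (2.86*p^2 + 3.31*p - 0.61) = -0.43*p^2 + 2.41*p - 1.63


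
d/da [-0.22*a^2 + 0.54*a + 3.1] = 0.54 - 0.44*a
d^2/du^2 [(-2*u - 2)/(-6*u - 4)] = 6/(3*u + 2)^3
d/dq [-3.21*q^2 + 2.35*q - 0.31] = 2.35 - 6.42*q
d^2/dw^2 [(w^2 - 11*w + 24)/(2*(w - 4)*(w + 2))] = 3*(-3*w^3 + 32*w^2 - 136*w + 176)/(w^6 - 6*w^5 - 12*w^4 + 88*w^3 + 96*w^2 - 384*w - 512)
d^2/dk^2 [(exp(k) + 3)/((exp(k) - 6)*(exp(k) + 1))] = (exp(4*k) + 17*exp(3*k) - 9*exp(2*k) + 117*exp(k) - 54)*exp(k)/(exp(6*k) - 15*exp(5*k) + 57*exp(4*k) + 55*exp(3*k) - 342*exp(2*k) - 540*exp(k) - 216)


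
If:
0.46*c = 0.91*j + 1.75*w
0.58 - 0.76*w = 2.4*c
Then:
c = 0.241666666666667 - 0.316666666666667*w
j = 0.122161172161172 - 2.08315018315018*w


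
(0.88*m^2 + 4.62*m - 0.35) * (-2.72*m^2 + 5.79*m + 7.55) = -2.3936*m^4 - 7.4712*m^3 + 34.3458*m^2 + 32.8545*m - 2.6425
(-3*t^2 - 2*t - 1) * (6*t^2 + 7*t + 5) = -18*t^4 - 33*t^3 - 35*t^2 - 17*t - 5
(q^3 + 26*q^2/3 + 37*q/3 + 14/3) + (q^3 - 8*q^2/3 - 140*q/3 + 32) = 2*q^3 + 6*q^2 - 103*q/3 + 110/3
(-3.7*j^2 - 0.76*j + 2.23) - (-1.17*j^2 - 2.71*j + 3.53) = -2.53*j^2 + 1.95*j - 1.3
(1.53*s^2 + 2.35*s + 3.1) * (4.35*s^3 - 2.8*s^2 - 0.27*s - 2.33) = 6.6555*s^5 + 5.9385*s^4 + 6.4919*s^3 - 12.8794*s^2 - 6.3125*s - 7.223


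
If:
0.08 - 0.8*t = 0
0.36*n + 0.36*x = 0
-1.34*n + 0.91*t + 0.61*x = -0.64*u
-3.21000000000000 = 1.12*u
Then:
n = -0.89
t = 0.10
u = -2.87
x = 0.89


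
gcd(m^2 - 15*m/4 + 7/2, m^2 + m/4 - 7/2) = m - 7/4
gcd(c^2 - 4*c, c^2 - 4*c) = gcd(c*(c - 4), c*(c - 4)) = c^2 - 4*c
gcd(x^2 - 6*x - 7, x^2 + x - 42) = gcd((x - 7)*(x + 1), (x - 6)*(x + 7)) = 1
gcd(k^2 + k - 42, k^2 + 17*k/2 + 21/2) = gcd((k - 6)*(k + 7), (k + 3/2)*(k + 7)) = k + 7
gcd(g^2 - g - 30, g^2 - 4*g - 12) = g - 6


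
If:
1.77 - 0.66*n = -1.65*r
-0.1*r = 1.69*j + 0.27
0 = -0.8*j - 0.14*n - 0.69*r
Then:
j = -0.15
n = 2.06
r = -0.25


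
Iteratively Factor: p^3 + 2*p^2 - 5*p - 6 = (p + 1)*(p^2 + p - 6) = (p - 2)*(p + 1)*(p + 3)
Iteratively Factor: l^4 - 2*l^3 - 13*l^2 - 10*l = (l + 1)*(l^3 - 3*l^2 - 10*l) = (l + 1)*(l + 2)*(l^2 - 5*l) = (l - 5)*(l + 1)*(l + 2)*(l)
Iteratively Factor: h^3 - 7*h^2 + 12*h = (h - 3)*(h^2 - 4*h) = (h - 4)*(h - 3)*(h)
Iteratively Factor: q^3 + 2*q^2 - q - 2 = (q + 1)*(q^2 + q - 2) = (q + 1)*(q + 2)*(q - 1)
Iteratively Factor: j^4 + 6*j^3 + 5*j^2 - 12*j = (j - 1)*(j^3 + 7*j^2 + 12*j) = (j - 1)*(j + 4)*(j^2 + 3*j) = (j - 1)*(j + 3)*(j + 4)*(j)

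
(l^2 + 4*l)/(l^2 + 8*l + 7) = l*(l + 4)/(l^2 + 8*l + 7)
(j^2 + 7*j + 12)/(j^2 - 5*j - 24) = (j + 4)/(j - 8)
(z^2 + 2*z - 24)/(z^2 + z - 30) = (z - 4)/(z - 5)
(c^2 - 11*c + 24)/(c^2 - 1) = (c^2 - 11*c + 24)/(c^2 - 1)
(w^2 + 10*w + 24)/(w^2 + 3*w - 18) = (w + 4)/(w - 3)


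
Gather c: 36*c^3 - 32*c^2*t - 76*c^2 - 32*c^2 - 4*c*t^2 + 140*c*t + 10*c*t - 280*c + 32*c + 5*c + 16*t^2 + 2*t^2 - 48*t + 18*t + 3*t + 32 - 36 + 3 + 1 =36*c^3 + c^2*(-32*t - 108) + c*(-4*t^2 + 150*t - 243) + 18*t^2 - 27*t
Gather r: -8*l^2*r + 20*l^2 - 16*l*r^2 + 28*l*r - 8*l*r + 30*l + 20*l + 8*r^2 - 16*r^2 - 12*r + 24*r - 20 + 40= 20*l^2 + 50*l + r^2*(-16*l - 8) + r*(-8*l^2 + 20*l + 12) + 20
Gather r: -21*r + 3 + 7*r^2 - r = 7*r^2 - 22*r + 3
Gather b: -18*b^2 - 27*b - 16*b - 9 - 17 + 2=-18*b^2 - 43*b - 24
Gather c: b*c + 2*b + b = b*c + 3*b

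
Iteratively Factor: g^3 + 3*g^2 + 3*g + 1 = (g + 1)*(g^2 + 2*g + 1) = (g + 1)^2*(g + 1)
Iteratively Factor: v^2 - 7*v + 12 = (v - 3)*(v - 4)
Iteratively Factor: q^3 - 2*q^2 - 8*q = (q)*(q^2 - 2*q - 8) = q*(q + 2)*(q - 4)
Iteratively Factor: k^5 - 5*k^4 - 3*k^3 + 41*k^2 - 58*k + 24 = (k - 1)*(k^4 - 4*k^3 - 7*k^2 + 34*k - 24) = (k - 1)*(k + 3)*(k^3 - 7*k^2 + 14*k - 8) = (k - 1)^2*(k + 3)*(k^2 - 6*k + 8) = (k - 2)*(k - 1)^2*(k + 3)*(k - 4)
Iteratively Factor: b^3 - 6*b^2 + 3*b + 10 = (b - 5)*(b^2 - b - 2) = (b - 5)*(b + 1)*(b - 2)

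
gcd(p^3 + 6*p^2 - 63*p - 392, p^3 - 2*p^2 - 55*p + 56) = p^2 - p - 56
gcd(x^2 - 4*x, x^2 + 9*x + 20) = 1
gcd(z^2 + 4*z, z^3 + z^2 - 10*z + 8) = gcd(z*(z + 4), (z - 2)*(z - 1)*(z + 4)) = z + 4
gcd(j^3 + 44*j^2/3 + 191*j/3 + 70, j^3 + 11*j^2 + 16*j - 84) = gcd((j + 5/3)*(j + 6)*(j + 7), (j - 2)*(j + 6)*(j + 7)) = j^2 + 13*j + 42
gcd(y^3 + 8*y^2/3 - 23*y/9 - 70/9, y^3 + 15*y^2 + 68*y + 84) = y + 2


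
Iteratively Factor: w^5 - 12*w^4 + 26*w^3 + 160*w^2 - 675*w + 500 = (w - 1)*(w^4 - 11*w^3 + 15*w^2 + 175*w - 500) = (w - 5)*(w - 1)*(w^3 - 6*w^2 - 15*w + 100) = (w - 5)^2*(w - 1)*(w^2 - w - 20) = (w - 5)^2*(w - 1)*(w + 4)*(w - 5)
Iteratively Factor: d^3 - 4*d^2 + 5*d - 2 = (d - 1)*(d^2 - 3*d + 2) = (d - 1)^2*(d - 2)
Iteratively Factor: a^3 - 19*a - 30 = (a - 5)*(a^2 + 5*a + 6) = (a - 5)*(a + 3)*(a + 2)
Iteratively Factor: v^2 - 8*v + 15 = (v - 5)*(v - 3)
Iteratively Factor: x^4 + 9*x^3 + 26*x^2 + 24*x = (x)*(x^3 + 9*x^2 + 26*x + 24) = x*(x + 3)*(x^2 + 6*x + 8) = x*(x + 3)*(x + 4)*(x + 2)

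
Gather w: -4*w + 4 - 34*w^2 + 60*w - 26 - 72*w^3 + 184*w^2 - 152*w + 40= -72*w^3 + 150*w^2 - 96*w + 18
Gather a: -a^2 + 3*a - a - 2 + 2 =-a^2 + 2*a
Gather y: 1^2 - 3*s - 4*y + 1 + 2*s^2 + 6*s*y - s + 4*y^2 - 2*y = 2*s^2 - 4*s + 4*y^2 + y*(6*s - 6) + 2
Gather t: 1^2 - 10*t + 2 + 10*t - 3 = 0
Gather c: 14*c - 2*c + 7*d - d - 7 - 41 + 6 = 12*c + 6*d - 42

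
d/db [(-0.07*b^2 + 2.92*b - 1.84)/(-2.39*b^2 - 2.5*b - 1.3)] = (7.1538*b^2 - 8.6132*b - 8.396)/(5.7121*b^4 + 11.95*b^3 + 12.464*b^2 + 6.5*b + 1.69)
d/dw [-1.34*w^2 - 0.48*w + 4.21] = -2.68*w - 0.48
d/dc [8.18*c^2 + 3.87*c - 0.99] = 16.36*c + 3.87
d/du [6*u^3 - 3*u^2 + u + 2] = 18*u^2 - 6*u + 1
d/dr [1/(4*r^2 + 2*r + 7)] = 2*(-4*r - 1)/(4*r^2 + 2*r + 7)^2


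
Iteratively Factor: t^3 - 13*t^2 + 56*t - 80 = (t - 4)*(t^2 - 9*t + 20) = (t - 4)^2*(t - 5)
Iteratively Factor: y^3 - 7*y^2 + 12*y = (y)*(y^2 - 7*y + 12) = y*(y - 3)*(y - 4)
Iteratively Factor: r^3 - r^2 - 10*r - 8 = (r + 2)*(r^2 - 3*r - 4) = (r - 4)*(r + 2)*(r + 1)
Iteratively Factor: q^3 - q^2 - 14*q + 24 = (q + 4)*(q^2 - 5*q + 6) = (q - 2)*(q + 4)*(q - 3)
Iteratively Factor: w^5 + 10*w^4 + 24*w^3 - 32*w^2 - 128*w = (w + 4)*(w^4 + 6*w^3 - 32*w) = w*(w + 4)*(w^3 + 6*w^2 - 32) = w*(w - 2)*(w + 4)*(w^2 + 8*w + 16) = w*(w - 2)*(w + 4)^2*(w + 4)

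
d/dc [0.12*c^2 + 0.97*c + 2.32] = 0.24*c + 0.97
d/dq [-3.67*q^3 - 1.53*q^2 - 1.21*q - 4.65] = -11.01*q^2 - 3.06*q - 1.21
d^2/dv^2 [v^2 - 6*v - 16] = 2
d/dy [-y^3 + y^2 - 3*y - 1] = -3*y^2 + 2*y - 3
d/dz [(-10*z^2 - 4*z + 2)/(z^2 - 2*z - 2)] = 12*(2*z^2 + 3*z + 1)/(z^4 - 4*z^3 + 8*z + 4)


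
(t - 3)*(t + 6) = t^2 + 3*t - 18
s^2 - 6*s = s*(s - 6)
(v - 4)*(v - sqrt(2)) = v^2 - 4*v - sqrt(2)*v + 4*sqrt(2)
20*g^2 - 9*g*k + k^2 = (-5*g + k)*(-4*g + k)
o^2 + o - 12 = (o - 3)*(o + 4)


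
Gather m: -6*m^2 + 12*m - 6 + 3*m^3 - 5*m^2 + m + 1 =3*m^3 - 11*m^2 + 13*m - 5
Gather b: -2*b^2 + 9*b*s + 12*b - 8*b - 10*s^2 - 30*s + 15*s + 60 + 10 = -2*b^2 + b*(9*s + 4) - 10*s^2 - 15*s + 70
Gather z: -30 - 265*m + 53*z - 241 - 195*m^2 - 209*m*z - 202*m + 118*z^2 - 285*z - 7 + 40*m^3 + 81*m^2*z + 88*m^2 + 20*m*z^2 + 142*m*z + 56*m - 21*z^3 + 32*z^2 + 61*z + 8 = 40*m^3 - 107*m^2 - 411*m - 21*z^3 + z^2*(20*m + 150) + z*(81*m^2 - 67*m - 171) - 270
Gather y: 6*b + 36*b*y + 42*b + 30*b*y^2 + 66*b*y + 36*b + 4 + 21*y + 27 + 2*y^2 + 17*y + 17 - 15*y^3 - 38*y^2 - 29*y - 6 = 84*b - 15*y^3 + y^2*(30*b - 36) + y*(102*b + 9) + 42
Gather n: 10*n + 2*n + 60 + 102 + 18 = 12*n + 180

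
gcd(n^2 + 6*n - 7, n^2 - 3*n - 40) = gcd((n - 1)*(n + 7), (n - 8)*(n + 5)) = 1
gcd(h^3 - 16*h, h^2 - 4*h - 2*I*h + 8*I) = h - 4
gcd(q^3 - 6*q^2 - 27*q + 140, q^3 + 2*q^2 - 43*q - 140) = q^2 - 2*q - 35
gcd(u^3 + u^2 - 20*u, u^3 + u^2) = u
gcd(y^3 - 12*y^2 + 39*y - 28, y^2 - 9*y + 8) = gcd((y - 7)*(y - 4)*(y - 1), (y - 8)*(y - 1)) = y - 1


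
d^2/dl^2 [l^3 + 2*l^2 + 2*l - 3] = 6*l + 4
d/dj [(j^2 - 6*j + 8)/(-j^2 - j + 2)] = (-7*j^2 + 20*j - 4)/(j^4 + 2*j^3 - 3*j^2 - 4*j + 4)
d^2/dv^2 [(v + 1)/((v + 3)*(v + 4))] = 2*(v^3 + 3*v^2 - 15*v - 47)/(v^6 + 21*v^5 + 183*v^4 + 847*v^3 + 2196*v^2 + 3024*v + 1728)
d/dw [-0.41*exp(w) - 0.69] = -0.41*exp(w)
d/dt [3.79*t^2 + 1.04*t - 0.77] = 7.58*t + 1.04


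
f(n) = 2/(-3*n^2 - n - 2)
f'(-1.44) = -0.33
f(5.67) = -0.02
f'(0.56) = 0.71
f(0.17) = -0.89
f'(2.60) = 0.05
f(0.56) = -0.57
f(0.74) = -0.46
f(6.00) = -0.02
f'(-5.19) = -0.01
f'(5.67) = 0.01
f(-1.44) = -0.29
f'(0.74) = 0.57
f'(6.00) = 0.01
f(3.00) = -0.06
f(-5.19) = -0.03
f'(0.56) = 0.71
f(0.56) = -0.57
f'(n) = 2*(6*n + 1)/(-3*n^2 - n - 2)^2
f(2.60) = -0.08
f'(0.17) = 0.79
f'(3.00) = 0.04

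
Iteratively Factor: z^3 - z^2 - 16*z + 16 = (z - 4)*(z^2 + 3*z - 4) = (z - 4)*(z + 4)*(z - 1)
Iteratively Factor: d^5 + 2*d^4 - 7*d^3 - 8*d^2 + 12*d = (d)*(d^4 + 2*d^3 - 7*d^2 - 8*d + 12) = d*(d - 2)*(d^3 + 4*d^2 + d - 6) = d*(d - 2)*(d + 3)*(d^2 + d - 2) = d*(d - 2)*(d - 1)*(d + 3)*(d + 2)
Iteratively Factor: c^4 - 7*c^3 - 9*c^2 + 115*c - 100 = (c - 5)*(c^3 - 2*c^2 - 19*c + 20) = (c - 5)^2*(c^2 + 3*c - 4) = (c - 5)^2*(c + 4)*(c - 1)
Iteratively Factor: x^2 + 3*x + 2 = (x + 1)*(x + 2)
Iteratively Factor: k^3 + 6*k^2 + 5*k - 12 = (k + 3)*(k^2 + 3*k - 4) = (k - 1)*(k + 3)*(k + 4)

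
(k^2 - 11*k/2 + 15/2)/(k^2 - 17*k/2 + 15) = (k - 3)/(k - 6)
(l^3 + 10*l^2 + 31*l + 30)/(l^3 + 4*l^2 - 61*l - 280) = (l^2 + 5*l + 6)/(l^2 - l - 56)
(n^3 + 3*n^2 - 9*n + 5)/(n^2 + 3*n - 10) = (n^2 - 2*n + 1)/(n - 2)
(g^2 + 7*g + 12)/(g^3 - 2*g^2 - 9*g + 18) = (g + 4)/(g^2 - 5*g + 6)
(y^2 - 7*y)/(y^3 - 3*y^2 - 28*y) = 1/(y + 4)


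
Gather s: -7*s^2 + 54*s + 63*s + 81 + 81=-7*s^2 + 117*s + 162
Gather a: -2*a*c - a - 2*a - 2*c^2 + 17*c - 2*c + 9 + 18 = a*(-2*c - 3) - 2*c^2 + 15*c + 27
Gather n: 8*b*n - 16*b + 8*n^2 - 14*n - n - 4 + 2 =-16*b + 8*n^2 + n*(8*b - 15) - 2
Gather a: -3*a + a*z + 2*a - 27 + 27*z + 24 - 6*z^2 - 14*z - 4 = a*(z - 1) - 6*z^2 + 13*z - 7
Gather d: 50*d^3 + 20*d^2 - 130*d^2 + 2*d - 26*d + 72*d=50*d^3 - 110*d^2 + 48*d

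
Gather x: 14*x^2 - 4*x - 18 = 14*x^2 - 4*x - 18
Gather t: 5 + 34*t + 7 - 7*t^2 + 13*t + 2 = -7*t^2 + 47*t + 14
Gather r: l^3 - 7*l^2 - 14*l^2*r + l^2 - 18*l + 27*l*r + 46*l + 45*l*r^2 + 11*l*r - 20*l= l^3 - 6*l^2 + 45*l*r^2 + 8*l + r*(-14*l^2 + 38*l)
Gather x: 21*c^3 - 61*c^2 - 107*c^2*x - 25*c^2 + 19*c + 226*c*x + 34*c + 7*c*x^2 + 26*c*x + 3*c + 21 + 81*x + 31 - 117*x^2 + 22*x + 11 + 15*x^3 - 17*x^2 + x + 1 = 21*c^3 - 86*c^2 + 56*c + 15*x^3 + x^2*(7*c - 134) + x*(-107*c^2 + 252*c + 104) + 64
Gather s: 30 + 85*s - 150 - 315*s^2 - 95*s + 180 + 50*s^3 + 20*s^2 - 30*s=50*s^3 - 295*s^2 - 40*s + 60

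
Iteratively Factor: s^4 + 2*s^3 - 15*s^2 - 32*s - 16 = (s + 1)*(s^3 + s^2 - 16*s - 16) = (s + 1)^2*(s^2 - 16) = (s - 4)*(s + 1)^2*(s + 4)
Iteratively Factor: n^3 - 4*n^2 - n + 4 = (n - 1)*(n^2 - 3*n - 4) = (n - 1)*(n + 1)*(n - 4)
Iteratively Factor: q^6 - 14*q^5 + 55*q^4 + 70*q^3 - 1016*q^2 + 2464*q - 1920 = (q + 4)*(q^5 - 18*q^4 + 127*q^3 - 438*q^2 + 736*q - 480) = (q - 5)*(q + 4)*(q^4 - 13*q^3 + 62*q^2 - 128*q + 96) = (q - 5)*(q - 4)*(q + 4)*(q^3 - 9*q^2 + 26*q - 24) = (q - 5)*(q - 4)^2*(q + 4)*(q^2 - 5*q + 6) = (q - 5)*(q - 4)^2*(q - 3)*(q + 4)*(q - 2)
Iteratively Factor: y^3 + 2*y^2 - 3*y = (y + 3)*(y^2 - y) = (y - 1)*(y + 3)*(y)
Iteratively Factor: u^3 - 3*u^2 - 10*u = (u)*(u^2 - 3*u - 10) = u*(u + 2)*(u - 5)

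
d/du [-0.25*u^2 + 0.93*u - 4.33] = 0.93 - 0.5*u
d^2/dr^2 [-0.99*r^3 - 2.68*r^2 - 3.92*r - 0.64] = -5.94*r - 5.36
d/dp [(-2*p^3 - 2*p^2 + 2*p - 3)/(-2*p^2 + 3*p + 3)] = (4*p^4 - 12*p^3 - 20*p^2 - 24*p + 15)/(4*p^4 - 12*p^3 - 3*p^2 + 18*p + 9)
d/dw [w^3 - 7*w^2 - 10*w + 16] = 3*w^2 - 14*w - 10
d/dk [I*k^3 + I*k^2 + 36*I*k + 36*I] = I*(3*k^2 + 2*k + 36)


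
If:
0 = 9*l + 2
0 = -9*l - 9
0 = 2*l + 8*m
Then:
No Solution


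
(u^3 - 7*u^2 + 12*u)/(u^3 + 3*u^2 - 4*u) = (u^2 - 7*u + 12)/(u^2 + 3*u - 4)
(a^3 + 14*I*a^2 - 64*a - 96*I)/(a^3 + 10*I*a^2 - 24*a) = (a + 4*I)/a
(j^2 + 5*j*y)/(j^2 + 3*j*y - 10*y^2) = j/(j - 2*y)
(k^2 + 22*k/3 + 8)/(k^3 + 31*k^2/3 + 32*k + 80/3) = (k + 6)/(k^2 + 9*k + 20)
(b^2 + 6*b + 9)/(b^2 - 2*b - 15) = (b + 3)/(b - 5)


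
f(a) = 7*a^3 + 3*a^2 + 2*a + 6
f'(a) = 21*a^2 + 6*a + 2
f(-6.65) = -1933.19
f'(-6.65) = 890.77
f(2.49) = 137.65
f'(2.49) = 147.14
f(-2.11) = -50.62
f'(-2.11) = 82.83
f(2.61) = 156.11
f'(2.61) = 160.71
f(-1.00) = 0.00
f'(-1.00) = 17.00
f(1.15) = 22.91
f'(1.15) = 36.67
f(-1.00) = 0.00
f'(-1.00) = 17.00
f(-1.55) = -15.96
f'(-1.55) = 43.15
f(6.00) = 1638.00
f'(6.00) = 794.00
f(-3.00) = -162.00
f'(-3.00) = 173.00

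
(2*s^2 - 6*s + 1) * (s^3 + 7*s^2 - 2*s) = 2*s^5 + 8*s^4 - 45*s^3 + 19*s^2 - 2*s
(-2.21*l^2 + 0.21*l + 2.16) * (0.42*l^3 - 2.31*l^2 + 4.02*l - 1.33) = -0.9282*l^5 + 5.1933*l^4 - 8.4621*l^3 - 1.2061*l^2 + 8.4039*l - 2.8728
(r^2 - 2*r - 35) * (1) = r^2 - 2*r - 35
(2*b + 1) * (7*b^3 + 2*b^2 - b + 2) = 14*b^4 + 11*b^3 + 3*b + 2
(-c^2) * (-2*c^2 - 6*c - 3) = 2*c^4 + 6*c^3 + 3*c^2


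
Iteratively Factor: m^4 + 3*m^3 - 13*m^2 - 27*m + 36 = (m - 3)*(m^3 + 6*m^2 + 5*m - 12) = (m - 3)*(m - 1)*(m^2 + 7*m + 12) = (m - 3)*(m - 1)*(m + 4)*(m + 3)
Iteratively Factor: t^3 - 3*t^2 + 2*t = (t - 2)*(t^2 - t) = t*(t - 2)*(t - 1)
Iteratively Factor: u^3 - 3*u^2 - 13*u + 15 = (u + 3)*(u^2 - 6*u + 5) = (u - 5)*(u + 3)*(u - 1)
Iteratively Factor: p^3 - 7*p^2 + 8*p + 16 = (p - 4)*(p^2 - 3*p - 4) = (p - 4)*(p + 1)*(p - 4)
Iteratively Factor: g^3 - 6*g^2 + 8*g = (g - 4)*(g^2 - 2*g) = (g - 4)*(g - 2)*(g)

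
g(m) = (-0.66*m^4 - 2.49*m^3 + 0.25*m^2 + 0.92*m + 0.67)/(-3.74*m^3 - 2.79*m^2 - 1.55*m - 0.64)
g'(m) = (11.22*m^2 + 5.58*m + 1.55)*(-0.66*m^4 - 2.49*m^3 + 0.25*m^2 + 0.92*m + 0.67)/(-3.74*m^3 - 2.79*m^2 - 1.55*m - 0.64)^2 + (-2.64*m^3 - 7.47*m^2 + 0.5*m + 0.92)/(-3.74*m^3 - 2.79*m^2 - 1.55*m - 0.64) = (2.4684*m^6 + 3.6828*m^5 + 10.9511*m^4 + 16.2902*m^3 + 14.4775*m^2 + 3.4186*m + 0.4497)/(13.9876*m^6 + 20.8692*m^5 + 19.3781*m^4 + 13.4362*m^3 + 5.9737*m^2 + 1.984*m + 0.4096)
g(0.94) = 0.11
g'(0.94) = 0.73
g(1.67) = 0.49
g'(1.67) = 0.38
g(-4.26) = -0.10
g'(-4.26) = 0.20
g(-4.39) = -0.12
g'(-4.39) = 0.20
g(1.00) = 0.15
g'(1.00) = 0.68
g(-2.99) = 0.18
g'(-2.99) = 0.23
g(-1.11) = 0.86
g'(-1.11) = 0.95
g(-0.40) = -2.13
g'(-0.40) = 11.81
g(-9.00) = -1.00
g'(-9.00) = 0.18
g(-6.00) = -0.44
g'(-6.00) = 0.19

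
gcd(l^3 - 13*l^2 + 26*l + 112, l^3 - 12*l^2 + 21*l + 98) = l^2 - 5*l - 14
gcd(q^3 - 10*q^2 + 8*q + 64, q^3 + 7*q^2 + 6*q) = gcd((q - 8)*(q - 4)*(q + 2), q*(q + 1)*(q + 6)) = 1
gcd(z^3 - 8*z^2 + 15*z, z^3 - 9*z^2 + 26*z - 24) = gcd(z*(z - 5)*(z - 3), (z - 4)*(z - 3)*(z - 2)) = z - 3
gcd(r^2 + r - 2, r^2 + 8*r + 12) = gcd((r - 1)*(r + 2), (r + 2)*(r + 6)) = r + 2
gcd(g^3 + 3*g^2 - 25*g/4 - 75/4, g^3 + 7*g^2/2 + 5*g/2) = g + 5/2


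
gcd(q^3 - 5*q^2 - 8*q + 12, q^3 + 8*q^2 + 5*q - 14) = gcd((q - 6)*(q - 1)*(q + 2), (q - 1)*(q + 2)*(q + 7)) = q^2 + q - 2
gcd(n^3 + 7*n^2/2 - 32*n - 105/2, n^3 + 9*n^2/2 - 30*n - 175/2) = n^2 + 2*n - 35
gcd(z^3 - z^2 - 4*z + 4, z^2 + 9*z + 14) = z + 2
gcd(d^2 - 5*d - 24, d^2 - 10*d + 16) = d - 8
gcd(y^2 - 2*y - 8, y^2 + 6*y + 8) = y + 2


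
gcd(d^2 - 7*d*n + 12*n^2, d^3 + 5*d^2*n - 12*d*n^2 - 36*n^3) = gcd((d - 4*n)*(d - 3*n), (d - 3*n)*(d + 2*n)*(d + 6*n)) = d - 3*n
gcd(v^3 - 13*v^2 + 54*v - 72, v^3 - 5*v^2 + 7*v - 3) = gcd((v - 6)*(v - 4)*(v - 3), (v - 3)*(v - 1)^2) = v - 3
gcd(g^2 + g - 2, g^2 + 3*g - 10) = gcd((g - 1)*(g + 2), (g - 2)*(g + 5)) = 1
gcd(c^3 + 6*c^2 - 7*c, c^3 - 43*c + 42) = c^2 + 6*c - 7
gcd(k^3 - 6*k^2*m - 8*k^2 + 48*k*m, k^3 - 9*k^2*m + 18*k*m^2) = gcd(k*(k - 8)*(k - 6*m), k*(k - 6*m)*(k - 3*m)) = k^2 - 6*k*m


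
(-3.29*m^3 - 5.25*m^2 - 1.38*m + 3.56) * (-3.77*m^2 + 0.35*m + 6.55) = 12.4033*m^5 + 18.641*m^4 - 18.1844*m^3 - 48.2917*m^2 - 7.793*m + 23.318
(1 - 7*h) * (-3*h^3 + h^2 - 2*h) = 21*h^4 - 10*h^3 + 15*h^2 - 2*h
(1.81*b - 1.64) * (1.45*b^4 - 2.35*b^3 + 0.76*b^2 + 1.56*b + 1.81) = 2.6245*b^5 - 6.6315*b^4 + 5.2296*b^3 + 1.5772*b^2 + 0.7177*b - 2.9684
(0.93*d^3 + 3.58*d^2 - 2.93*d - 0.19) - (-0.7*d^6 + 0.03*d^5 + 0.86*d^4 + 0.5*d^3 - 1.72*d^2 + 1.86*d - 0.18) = 0.7*d^6 - 0.03*d^5 - 0.86*d^4 + 0.43*d^3 + 5.3*d^2 - 4.79*d - 0.01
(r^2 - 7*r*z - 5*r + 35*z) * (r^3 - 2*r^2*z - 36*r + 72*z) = r^5 - 9*r^4*z - 5*r^4 + 14*r^3*z^2 + 45*r^3*z - 36*r^3 - 70*r^2*z^2 + 324*r^2*z + 180*r^2 - 504*r*z^2 - 1620*r*z + 2520*z^2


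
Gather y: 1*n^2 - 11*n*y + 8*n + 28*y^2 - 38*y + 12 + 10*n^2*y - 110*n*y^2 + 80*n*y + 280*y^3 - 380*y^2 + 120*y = n^2 + 8*n + 280*y^3 + y^2*(-110*n - 352) + y*(10*n^2 + 69*n + 82) + 12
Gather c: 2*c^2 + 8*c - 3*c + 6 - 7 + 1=2*c^2 + 5*c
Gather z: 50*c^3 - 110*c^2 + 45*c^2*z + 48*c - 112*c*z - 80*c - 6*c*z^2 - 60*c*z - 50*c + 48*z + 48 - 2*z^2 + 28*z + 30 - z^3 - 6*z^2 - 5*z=50*c^3 - 110*c^2 - 82*c - z^3 + z^2*(-6*c - 8) + z*(45*c^2 - 172*c + 71) + 78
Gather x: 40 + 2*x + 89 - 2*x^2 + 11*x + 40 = -2*x^2 + 13*x + 169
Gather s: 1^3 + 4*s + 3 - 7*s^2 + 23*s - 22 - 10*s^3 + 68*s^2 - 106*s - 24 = -10*s^3 + 61*s^2 - 79*s - 42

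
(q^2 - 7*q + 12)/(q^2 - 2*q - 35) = (-q^2 + 7*q - 12)/(-q^2 + 2*q + 35)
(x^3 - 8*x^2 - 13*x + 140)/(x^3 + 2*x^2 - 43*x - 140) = (x - 5)/(x + 5)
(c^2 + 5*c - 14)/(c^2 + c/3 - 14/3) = 3*(c + 7)/(3*c + 7)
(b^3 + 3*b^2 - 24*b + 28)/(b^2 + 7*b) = b - 4 + 4/b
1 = 1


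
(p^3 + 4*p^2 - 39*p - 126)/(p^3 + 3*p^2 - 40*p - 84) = (p + 3)/(p + 2)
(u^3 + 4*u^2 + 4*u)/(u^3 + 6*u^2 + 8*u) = (u + 2)/(u + 4)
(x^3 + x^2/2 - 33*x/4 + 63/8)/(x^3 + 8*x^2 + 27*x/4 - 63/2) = (x - 3/2)/(x + 6)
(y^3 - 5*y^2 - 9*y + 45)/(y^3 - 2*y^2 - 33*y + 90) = (y + 3)/(y + 6)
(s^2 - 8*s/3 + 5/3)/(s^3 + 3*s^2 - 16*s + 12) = (s - 5/3)/(s^2 + 4*s - 12)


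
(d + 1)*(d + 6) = d^2 + 7*d + 6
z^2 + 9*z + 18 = (z + 3)*(z + 6)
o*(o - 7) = o^2 - 7*o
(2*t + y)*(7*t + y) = 14*t^2 + 9*t*y + y^2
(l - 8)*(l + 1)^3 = l^4 - 5*l^3 - 21*l^2 - 23*l - 8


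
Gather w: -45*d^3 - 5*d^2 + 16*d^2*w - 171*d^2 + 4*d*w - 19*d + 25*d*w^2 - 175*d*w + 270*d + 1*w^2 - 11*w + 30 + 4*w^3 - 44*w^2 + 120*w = -45*d^3 - 176*d^2 + 251*d + 4*w^3 + w^2*(25*d - 43) + w*(16*d^2 - 171*d + 109) + 30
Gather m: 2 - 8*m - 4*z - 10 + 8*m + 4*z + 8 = 0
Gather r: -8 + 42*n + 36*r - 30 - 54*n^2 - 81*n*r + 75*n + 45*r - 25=-54*n^2 + 117*n + r*(81 - 81*n) - 63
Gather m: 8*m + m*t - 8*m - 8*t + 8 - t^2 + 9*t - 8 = m*t - t^2 + t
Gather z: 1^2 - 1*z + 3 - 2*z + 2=6 - 3*z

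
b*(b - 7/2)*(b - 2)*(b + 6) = b^4 + b^3/2 - 26*b^2 + 42*b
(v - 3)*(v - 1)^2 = v^3 - 5*v^2 + 7*v - 3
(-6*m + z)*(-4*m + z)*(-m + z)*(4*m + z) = -96*m^4 + 112*m^3*z - 10*m^2*z^2 - 7*m*z^3 + z^4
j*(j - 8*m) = j^2 - 8*j*m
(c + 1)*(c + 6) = c^2 + 7*c + 6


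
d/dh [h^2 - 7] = 2*h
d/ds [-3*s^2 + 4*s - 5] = 4 - 6*s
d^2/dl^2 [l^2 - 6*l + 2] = 2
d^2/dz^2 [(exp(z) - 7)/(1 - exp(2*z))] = (-exp(4*z) + 28*exp(3*z) - 6*exp(2*z) + 28*exp(z) - 1)*exp(z)/(exp(6*z) - 3*exp(4*z) + 3*exp(2*z) - 1)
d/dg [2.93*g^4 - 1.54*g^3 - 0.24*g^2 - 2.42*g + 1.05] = 11.72*g^3 - 4.62*g^2 - 0.48*g - 2.42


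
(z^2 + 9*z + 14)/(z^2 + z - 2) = (z + 7)/(z - 1)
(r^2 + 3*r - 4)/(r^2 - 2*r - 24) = (r - 1)/(r - 6)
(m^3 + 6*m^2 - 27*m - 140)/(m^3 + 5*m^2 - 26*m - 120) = (m + 7)/(m + 6)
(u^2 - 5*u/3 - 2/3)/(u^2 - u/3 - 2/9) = 3*(u - 2)/(3*u - 2)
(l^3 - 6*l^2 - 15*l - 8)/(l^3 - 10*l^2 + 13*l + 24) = (l + 1)/(l - 3)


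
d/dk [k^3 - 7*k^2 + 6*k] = 3*k^2 - 14*k + 6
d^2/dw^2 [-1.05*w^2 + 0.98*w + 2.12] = -2.10000000000000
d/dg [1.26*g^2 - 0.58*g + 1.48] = 2.52*g - 0.58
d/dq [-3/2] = 0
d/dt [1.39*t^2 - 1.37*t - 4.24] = 2.78*t - 1.37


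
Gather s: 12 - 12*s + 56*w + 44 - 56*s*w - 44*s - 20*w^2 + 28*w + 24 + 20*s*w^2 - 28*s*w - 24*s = s*(20*w^2 - 84*w - 80) - 20*w^2 + 84*w + 80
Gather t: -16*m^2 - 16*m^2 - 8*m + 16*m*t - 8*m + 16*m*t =-32*m^2 + 32*m*t - 16*m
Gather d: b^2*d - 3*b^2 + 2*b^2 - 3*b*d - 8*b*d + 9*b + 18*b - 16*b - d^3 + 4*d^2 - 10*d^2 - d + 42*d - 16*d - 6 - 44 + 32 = -b^2 + 11*b - d^3 - 6*d^2 + d*(b^2 - 11*b + 25) - 18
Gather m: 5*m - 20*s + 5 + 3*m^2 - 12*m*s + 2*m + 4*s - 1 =3*m^2 + m*(7 - 12*s) - 16*s + 4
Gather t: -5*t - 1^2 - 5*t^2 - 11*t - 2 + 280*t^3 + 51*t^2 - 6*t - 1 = 280*t^3 + 46*t^2 - 22*t - 4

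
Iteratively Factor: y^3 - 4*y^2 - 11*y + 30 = (y + 3)*(y^2 - 7*y + 10) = (y - 5)*(y + 3)*(y - 2)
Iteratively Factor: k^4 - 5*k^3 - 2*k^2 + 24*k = (k - 4)*(k^3 - k^2 - 6*k) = (k - 4)*(k - 3)*(k^2 + 2*k) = k*(k - 4)*(k - 3)*(k + 2)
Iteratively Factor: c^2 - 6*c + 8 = (c - 4)*(c - 2)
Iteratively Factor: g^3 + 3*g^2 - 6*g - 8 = (g + 1)*(g^2 + 2*g - 8) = (g - 2)*(g + 1)*(g + 4)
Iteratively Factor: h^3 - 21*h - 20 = (h - 5)*(h^2 + 5*h + 4) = (h - 5)*(h + 4)*(h + 1)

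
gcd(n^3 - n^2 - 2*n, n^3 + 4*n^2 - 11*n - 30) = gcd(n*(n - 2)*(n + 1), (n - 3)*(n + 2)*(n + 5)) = 1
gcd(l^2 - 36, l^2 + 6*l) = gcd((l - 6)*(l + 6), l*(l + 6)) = l + 6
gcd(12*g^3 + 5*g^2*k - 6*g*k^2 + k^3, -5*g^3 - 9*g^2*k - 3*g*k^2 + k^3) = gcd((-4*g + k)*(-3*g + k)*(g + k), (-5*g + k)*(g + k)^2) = g + k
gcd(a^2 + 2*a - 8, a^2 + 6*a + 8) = a + 4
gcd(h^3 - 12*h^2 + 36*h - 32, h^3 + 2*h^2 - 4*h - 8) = h - 2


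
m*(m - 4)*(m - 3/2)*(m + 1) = m^4 - 9*m^3/2 + m^2/2 + 6*m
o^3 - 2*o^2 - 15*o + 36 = (o - 3)^2*(o + 4)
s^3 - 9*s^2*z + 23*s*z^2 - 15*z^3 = (s - 5*z)*(s - 3*z)*(s - z)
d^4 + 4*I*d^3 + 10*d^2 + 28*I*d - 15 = (d - 3*I)*(d + I)^2*(d + 5*I)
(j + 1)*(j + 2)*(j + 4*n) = j^3 + 4*j^2*n + 3*j^2 + 12*j*n + 2*j + 8*n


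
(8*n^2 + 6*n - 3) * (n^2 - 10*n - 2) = 8*n^4 - 74*n^3 - 79*n^2 + 18*n + 6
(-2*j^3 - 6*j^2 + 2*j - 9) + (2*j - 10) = -2*j^3 - 6*j^2 + 4*j - 19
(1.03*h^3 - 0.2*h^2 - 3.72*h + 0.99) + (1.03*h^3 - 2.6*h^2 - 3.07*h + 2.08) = 2.06*h^3 - 2.8*h^2 - 6.79*h + 3.07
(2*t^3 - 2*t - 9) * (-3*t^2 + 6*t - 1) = -6*t^5 + 12*t^4 + 4*t^3 + 15*t^2 - 52*t + 9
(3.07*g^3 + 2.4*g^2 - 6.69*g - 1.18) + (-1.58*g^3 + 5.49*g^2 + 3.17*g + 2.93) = 1.49*g^3 + 7.89*g^2 - 3.52*g + 1.75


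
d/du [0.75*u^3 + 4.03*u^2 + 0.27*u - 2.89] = 2.25*u^2 + 8.06*u + 0.27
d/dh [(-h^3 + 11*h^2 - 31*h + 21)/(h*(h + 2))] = (-h^4 - 4*h^3 + 53*h^2 - 42*h - 42)/(h^2*(h^2 + 4*h + 4))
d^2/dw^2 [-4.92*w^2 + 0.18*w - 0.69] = -9.84000000000000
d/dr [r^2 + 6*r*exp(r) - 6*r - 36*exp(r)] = 6*r*exp(r) + 2*r - 30*exp(r) - 6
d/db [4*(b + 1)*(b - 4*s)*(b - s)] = 12*b^2 - 40*b*s + 8*b + 16*s^2 - 20*s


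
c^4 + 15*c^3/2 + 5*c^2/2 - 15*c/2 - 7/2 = (c - 1)*(c + 1/2)*(c + 1)*(c + 7)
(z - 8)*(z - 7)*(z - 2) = z^3 - 17*z^2 + 86*z - 112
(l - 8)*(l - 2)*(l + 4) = l^3 - 6*l^2 - 24*l + 64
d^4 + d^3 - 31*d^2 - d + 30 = (d - 5)*(d - 1)*(d + 1)*(d + 6)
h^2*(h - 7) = h^3 - 7*h^2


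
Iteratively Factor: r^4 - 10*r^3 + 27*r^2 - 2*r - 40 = (r + 1)*(r^3 - 11*r^2 + 38*r - 40) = (r - 2)*(r + 1)*(r^2 - 9*r + 20) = (r - 5)*(r - 2)*(r + 1)*(r - 4)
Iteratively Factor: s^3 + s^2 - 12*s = (s)*(s^2 + s - 12) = s*(s + 4)*(s - 3)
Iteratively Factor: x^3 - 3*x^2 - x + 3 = (x + 1)*(x^2 - 4*x + 3) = (x - 3)*(x + 1)*(x - 1)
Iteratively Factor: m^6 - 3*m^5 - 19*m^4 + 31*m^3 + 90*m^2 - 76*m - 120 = (m - 2)*(m^5 - m^4 - 21*m^3 - 11*m^2 + 68*m + 60) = (m - 5)*(m - 2)*(m^4 + 4*m^3 - m^2 - 16*m - 12) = (m - 5)*(m - 2)*(m + 1)*(m^3 + 3*m^2 - 4*m - 12) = (m - 5)*(m - 2)*(m + 1)*(m + 3)*(m^2 - 4) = (m - 5)*(m - 2)*(m + 1)*(m + 2)*(m + 3)*(m - 2)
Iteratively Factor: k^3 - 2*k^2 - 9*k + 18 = (k - 3)*(k^2 + k - 6) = (k - 3)*(k + 3)*(k - 2)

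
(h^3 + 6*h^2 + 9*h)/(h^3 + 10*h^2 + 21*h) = (h + 3)/(h + 7)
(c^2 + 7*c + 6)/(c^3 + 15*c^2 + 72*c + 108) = (c + 1)/(c^2 + 9*c + 18)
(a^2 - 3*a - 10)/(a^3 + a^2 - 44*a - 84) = (a - 5)/(a^2 - a - 42)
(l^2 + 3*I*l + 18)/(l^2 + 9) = (l + 6*I)/(l + 3*I)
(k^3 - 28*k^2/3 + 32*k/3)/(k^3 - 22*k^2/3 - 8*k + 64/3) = k/(k + 2)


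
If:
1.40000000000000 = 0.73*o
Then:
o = 1.92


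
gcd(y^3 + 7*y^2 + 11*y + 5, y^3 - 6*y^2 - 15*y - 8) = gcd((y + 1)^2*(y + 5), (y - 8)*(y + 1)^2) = y^2 + 2*y + 1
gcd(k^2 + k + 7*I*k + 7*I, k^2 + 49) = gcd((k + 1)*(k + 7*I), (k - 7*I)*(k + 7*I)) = k + 7*I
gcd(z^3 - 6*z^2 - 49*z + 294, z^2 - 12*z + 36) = z - 6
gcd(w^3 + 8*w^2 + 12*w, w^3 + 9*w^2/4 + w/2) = w^2 + 2*w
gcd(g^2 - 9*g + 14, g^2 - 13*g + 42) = g - 7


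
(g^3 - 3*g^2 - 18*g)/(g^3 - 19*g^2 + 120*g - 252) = g*(g + 3)/(g^2 - 13*g + 42)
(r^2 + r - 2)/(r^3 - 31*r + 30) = (r + 2)/(r^2 + r - 30)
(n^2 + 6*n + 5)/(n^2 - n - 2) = (n + 5)/(n - 2)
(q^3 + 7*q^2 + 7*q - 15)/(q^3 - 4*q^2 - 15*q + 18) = (q + 5)/(q - 6)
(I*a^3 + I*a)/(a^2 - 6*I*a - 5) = a*(I*a - 1)/(a - 5*I)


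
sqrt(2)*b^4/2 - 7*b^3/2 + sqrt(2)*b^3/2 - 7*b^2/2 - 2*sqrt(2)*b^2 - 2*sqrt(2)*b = b*(b/2 + 1/2)*(b - 4*sqrt(2))*(sqrt(2)*b + 1)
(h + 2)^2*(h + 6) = h^3 + 10*h^2 + 28*h + 24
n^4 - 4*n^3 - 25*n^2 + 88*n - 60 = (n - 6)*(n - 2)*(n - 1)*(n + 5)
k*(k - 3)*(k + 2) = k^3 - k^2 - 6*k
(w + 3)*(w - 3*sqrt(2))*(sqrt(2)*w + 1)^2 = 2*w^4 - 4*sqrt(2)*w^3 + 6*w^3 - 12*sqrt(2)*w^2 - 11*w^2 - 33*w - 3*sqrt(2)*w - 9*sqrt(2)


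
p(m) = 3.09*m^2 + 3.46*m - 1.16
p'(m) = 6.18*m + 3.46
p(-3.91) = 32.55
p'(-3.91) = -20.70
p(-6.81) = 118.58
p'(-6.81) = -38.63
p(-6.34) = 101.11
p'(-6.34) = -35.72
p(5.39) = 107.26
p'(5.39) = 36.77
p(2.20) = 21.41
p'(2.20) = 17.06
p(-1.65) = 1.54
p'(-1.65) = -6.74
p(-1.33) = -0.30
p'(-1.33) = -4.76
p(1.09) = 6.28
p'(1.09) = 10.20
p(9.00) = 280.27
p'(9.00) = 59.08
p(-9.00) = 217.99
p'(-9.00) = -52.16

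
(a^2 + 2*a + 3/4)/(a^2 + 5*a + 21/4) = (2*a + 1)/(2*a + 7)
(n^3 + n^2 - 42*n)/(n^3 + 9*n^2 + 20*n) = (n^2 + n - 42)/(n^2 + 9*n + 20)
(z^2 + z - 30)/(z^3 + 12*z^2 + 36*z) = (z - 5)/(z*(z + 6))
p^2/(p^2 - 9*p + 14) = p^2/(p^2 - 9*p + 14)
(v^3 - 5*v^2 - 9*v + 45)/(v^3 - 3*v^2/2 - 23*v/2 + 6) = 2*(v^2 - 8*v + 15)/(2*v^2 - 9*v + 4)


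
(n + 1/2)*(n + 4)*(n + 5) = n^3 + 19*n^2/2 + 49*n/2 + 10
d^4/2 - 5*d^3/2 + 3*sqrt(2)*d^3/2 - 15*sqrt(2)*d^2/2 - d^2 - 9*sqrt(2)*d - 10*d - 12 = (d - 6)*(d + 2*sqrt(2))*(sqrt(2)*d/2 + 1)*(sqrt(2)*d/2 + sqrt(2)/2)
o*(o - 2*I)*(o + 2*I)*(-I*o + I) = -I*o^4 + I*o^3 - 4*I*o^2 + 4*I*o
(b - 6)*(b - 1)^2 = b^3 - 8*b^2 + 13*b - 6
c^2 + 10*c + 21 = (c + 3)*(c + 7)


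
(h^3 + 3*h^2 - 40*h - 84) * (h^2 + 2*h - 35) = h^5 + 5*h^4 - 69*h^3 - 269*h^2 + 1232*h + 2940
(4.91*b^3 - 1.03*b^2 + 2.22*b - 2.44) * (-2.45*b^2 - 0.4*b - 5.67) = -12.0295*b^5 + 0.5595*b^4 - 32.8667*b^3 + 10.9301*b^2 - 11.6114*b + 13.8348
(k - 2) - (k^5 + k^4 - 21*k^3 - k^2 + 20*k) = -k^5 - k^4 + 21*k^3 + k^2 - 19*k - 2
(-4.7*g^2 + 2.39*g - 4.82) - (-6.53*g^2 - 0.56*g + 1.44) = 1.83*g^2 + 2.95*g - 6.26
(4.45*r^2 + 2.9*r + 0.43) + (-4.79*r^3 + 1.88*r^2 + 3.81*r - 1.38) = -4.79*r^3 + 6.33*r^2 + 6.71*r - 0.95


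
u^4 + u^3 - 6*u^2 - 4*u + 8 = (u - 2)*(u - 1)*(u + 2)^2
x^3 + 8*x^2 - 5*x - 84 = (x - 3)*(x + 4)*(x + 7)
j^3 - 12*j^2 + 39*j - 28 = (j - 7)*(j - 4)*(j - 1)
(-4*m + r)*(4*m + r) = -16*m^2 + r^2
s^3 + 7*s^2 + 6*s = s*(s + 1)*(s + 6)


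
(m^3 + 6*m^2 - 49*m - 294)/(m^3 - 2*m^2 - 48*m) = (m^2 - 49)/(m*(m - 8))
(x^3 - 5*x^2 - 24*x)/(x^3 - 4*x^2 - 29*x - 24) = x/(x + 1)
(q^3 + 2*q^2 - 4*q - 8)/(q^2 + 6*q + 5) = (q^3 + 2*q^2 - 4*q - 8)/(q^2 + 6*q + 5)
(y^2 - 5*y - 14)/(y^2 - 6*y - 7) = (y + 2)/(y + 1)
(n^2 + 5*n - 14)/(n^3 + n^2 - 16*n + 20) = (n + 7)/(n^2 + 3*n - 10)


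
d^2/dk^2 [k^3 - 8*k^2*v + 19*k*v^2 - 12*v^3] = 6*k - 16*v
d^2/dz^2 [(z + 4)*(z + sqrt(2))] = 2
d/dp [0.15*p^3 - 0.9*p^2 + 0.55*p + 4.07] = 0.45*p^2 - 1.8*p + 0.55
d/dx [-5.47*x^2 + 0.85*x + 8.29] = 0.85 - 10.94*x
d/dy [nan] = 0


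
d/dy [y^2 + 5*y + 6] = 2*y + 5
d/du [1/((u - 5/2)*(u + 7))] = 2*(-4*u - 9)/(4*u^4 + 36*u^3 - 59*u^2 - 630*u + 1225)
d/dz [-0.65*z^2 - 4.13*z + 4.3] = -1.3*z - 4.13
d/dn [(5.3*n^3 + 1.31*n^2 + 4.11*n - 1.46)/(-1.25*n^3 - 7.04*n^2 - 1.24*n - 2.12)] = (-35.6745*n^4 - 2.869*n^3 - 11.873*n^2 - 26.1112*n - 10.5236)/(1.5625*n^6 + 17.6*n^5 + 52.6616*n^4 + 22.7592*n^3 + 31.3872*n^2 + 5.2576*n + 4.4944)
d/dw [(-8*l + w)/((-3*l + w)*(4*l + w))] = ((-8*l + w)*(3*l - w) - (3*l - w)*(4*l + w) + (4*l + w)*(8*l - w))/((3*l - w)^2*(4*l + w)^2)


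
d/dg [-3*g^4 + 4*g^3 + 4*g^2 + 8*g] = -12*g^3 + 12*g^2 + 8*g + 8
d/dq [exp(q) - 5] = exp(q)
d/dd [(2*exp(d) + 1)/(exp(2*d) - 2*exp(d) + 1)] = 2*(-exp(d) - 2)*exp(d)/(exp(3*d) - 3*exp(2*d) + 3*exp(d) - 1)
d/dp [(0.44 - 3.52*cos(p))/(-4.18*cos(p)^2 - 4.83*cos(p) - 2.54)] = (14.7136*cos(p)^2 - 3.6784*cos(p) - 11.066)*sin(p)/(17.4724*cos(p)^4 + 40.3788*cos(p)^3 + 44.5633*cos(p)^2 + 24.5364*cos(p) + 6.4516)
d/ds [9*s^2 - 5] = 18*s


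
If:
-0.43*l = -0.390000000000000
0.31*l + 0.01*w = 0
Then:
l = 0.91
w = -28.12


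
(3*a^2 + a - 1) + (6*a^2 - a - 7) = 9*a^2 - 8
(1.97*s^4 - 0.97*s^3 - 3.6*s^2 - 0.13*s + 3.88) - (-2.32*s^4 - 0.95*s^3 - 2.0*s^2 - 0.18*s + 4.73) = 4.29*s^4 - 0.02*s^3 - 1.6*s^2 + 0.05*s - 0.850000000000001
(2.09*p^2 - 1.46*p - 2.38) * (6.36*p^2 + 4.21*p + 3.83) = 13.2924*p^4 - 0.486700000000001*p^3 - 13.2787*p^2 - 15.6116*p - 9.1154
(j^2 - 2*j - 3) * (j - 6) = j^3 - 8*j^2 + 9*j + 18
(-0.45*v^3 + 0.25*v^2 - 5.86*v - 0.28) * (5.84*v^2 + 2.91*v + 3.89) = -2.628*v^5 + 0.1505*v^4 - 35.2454*v^3 - 17.7153*v^2 - 23.6102*v - 1.0892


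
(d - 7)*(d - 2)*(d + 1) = d^3 - 8*d^2 + 5*d + 14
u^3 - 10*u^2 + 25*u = u*(u - 5)^2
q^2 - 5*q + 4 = (q - 4)*(q - 1)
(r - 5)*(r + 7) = r^2 + 2*r - 35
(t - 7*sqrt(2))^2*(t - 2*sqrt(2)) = t^3 - 16*sqrt(2)*t^2 + 154*t - 196*sqrt(2)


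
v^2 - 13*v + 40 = (v - 8)*(v - 5)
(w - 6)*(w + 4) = w^2 - 2*w - 24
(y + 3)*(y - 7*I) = y^2 + 3*y - 7*I*y - 21*I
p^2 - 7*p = p*(p - 7)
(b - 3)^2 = b^2 - 6*b + 9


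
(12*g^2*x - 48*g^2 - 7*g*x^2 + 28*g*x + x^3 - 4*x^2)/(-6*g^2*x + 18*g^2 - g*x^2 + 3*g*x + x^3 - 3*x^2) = (-4*g*x + 16*g + x^2 - 4*x)/(2*g*x - 6*g + x^2 - 3*x)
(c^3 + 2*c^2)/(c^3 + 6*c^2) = (c + 2)/(c + 6)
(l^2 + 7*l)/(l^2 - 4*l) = (l + 7)/(l - 4)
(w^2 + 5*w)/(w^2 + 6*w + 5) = w/(w + 1)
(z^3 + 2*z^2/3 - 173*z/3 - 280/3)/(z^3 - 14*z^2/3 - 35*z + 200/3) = (3*z^2 + 26*z + 35)/(3*z^2 + 10*z - 25)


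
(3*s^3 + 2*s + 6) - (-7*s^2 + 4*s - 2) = 3*s^3 + 7*s^2 - 2*s + 8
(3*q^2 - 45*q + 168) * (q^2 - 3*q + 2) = 3*q^4 - 54*q^3 + 309*q^2 - 594*q + 336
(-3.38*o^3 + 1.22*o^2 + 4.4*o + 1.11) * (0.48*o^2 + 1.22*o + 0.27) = -1.6224*o^5 - 3.538*o^4 + 2.6878*o^3 + 6.2302*o^2 + 2.5422*o + 0.2997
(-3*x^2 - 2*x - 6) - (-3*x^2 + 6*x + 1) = -8*x - 7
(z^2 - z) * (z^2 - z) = z^4 - 2*z^3 + z^2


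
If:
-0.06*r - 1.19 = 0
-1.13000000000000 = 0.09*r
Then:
No Solution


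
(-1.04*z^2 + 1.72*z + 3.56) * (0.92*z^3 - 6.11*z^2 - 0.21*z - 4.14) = -0.9568*z^5 + 7.9368*z^4 - 7.0156*z^3 - 17.8072*z^2 - 7.8684*z - 14.7384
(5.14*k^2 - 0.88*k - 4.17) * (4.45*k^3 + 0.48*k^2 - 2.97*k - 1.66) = 22.873*k^5 - 1.4488*k^4 - 34.2447*k^3 - 7.9204*k^2 + 13.8457*k + 6.9222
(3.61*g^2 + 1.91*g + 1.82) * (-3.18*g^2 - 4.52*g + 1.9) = -11.4798*g^4 - 22.391*g^3 - 7.5618*g^2 - 4.5974*g + 3.458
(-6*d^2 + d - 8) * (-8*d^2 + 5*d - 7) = 48*d^4 - 38*d^3 + 111*d^2 - 47*d + 56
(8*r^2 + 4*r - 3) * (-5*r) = -40*r^3 - 20*r^2 + 15*r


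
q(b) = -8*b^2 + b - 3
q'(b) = 1 - 16*b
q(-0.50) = -5.50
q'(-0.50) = 9.00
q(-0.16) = -3.36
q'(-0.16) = 3.56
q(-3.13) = -84.51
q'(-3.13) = 51.08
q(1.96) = -31.77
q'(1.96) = -30.36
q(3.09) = -76.29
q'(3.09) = -48.44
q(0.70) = -6.22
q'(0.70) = -10.20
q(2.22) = -40.21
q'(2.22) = -34.52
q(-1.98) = -36.34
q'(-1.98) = 32.68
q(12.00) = -1143.00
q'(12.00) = -191.00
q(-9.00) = -660.00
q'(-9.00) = 145.00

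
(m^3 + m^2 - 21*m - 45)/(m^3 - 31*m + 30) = (m^2 + 6*m + 9)/(m^2 + 5*m - 6)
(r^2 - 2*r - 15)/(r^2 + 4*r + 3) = (r - 5)/(r + 1)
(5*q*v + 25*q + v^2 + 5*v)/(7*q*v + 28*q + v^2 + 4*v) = (5*q*v + 25*q + v^2 + 5*v)/(7*q*v + 28*q + v^2 + 4*v)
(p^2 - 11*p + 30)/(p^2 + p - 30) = (p - 6)/(p + 6)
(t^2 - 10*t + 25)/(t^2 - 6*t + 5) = (t - 5)/(t - 1)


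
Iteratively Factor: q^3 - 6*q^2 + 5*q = (q - 1)*(q^2 - 5*q) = (q - 5)*(q - 1)*(q)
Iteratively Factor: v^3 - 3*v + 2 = (v - 1)*(v^2 + v - 2) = (v - 1)*(v + 2)*(v - 1)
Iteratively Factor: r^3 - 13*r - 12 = (r + 1)*(r^2 - r - 12) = (r - 4)*(r + 1)*(r + 3)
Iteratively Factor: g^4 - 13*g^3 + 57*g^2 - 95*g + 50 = (g - 5)*(g^3 - 8*g^2 + 17*g - 10) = (g - 5)*(g - 2)*(g^2 - 6*g + 5) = (g - 5)*(g - 2)*(g - 1)*(g - 5)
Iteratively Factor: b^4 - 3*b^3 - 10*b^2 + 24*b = (b)*(b^3 - 3*b^2 - 10*b + 24) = b*(b - 4)*(b^2 + b - 6) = b*(b - 4)*(b - 2)*(b + 3)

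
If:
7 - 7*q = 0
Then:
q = 1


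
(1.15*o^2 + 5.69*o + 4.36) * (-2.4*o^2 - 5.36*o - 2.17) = -2.76*o^4 - 19.82*o^3 - 43.4579*o^2 - 35.7169*o - 9.4612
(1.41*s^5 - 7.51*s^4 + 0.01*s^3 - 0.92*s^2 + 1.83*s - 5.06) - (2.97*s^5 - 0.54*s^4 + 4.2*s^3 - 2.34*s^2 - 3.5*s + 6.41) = -1.56*s^5 - 6.97*s^4 - 4.19*s^3 + 1.42*s^2 + 5.33*s - 11.47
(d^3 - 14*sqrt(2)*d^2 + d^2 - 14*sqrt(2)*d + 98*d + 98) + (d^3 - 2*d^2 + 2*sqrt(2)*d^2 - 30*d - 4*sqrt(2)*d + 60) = 2*d^3 - 12*sqrt(2)*d^2 - d^2 - 18*sqrt(2)*d + 68*d + 158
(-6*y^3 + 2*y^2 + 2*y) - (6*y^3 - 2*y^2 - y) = -12*y^3 + 4*y^2 + 3*y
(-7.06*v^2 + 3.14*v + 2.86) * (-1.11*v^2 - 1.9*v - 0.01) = 7.8366*v^4 + 9.9286*v^3 - 9.07*v^2 - 5.4654*v - 0.0286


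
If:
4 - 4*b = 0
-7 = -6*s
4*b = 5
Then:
No Solution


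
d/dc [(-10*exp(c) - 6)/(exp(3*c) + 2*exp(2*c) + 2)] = 2*((3*exp(c) + 4)*(5*exp(c) + 3)*exp(c) - 5*exp(3*c) - 10*exp(2*c) - 10)*exp(c)/(exp(3*c) + 2*exp(2*c) + 2)^2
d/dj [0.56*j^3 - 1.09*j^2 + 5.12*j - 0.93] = 1.68*j^2 - 2.18*j + 5.12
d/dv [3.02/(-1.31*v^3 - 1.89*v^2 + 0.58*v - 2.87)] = (11.8686*v^2 + 11.4156*v - 1.7516)/(1.31*v^3 + 1.89*v^2 - 0.58*v + 2.87)^2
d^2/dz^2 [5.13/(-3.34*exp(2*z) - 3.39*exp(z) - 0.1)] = (-5.13*(6.68*exp(z) + 3.39)*(13.36*exp(z) + 6.78)*exp(z) + (68.5368*exp(z) + 17.3907)*(3.34*exp(2*z) + 3.39*exp(z) + 0.1))*exp(z)/(3.34*exp(2*z) + 3.39*exp(z) + 0.1)^3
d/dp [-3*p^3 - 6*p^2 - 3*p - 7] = -9*p^2 - 12*p - 3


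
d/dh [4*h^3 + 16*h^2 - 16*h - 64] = 12*h^2 + 32*h - 16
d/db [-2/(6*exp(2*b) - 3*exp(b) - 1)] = (24*exp(b) - 6)*exp(b)/(-6*exp(2*b) + 3*exp(b) + 1)^2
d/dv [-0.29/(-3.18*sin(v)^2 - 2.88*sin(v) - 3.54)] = -(1.8444*sin(v) + 0.8352)*cos(v)/(3.18*sin(v)^2 + 2.88*sin(v) + 3.54)^2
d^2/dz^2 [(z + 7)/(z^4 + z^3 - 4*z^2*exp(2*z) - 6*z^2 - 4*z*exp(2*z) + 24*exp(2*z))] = 2*((z + 7)*(4*z^3 - 8*z^2*exp(2*z) + 3*z^2 - 16*z*exp(2*z) - 12*z + 44*exp(2*z))^2 + (z^4 + z^3 - 4*z^2*exp(2*z) - 6*z^2 - 4*z*exp(2*z) + 24*exp(2*z))*(-4*z^3 + 8*z^2*exp(2*z) - 3*z^2 + 16*z*exp(2*z) + 12*z + (z + 7)*(8*z^2*exp(2*z) - 6*z^2 + 24*z*exp(2*z) - 3*z - 36*exp(2*z) + 6) - 44*exp(2*z)))/(z^4 + z^3 - 4*z^2*exp(2*z) - 6*z^2 - 4*z*exp(2*z) + 24*exp(2*z))^3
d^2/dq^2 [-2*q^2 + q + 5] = -4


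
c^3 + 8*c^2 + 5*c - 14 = (c - 1)*(c + 2)*(c + 7)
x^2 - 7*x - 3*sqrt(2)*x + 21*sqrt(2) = (x - 7)*(x - 3*sqrt(2))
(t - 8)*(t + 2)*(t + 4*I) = t^3 - 6*t^2 + 4*I*t^2 - 16*t - 24*I*t - 64*I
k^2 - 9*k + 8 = (k - 8)*(k - 1)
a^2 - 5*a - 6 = (a - 6)*(a + 1)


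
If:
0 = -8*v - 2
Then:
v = -1/4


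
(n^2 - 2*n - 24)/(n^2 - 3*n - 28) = (n - 6)/(n - 7)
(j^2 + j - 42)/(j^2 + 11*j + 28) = (j - 6)/(j + 4)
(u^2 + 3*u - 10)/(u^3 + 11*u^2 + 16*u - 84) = (u + 5)/(u^2 + 13*u + 42)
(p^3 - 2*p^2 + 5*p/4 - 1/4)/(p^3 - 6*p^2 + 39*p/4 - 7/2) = (2*p^2 - 3*p + 1)/(2*p^2 - 11*p + 14)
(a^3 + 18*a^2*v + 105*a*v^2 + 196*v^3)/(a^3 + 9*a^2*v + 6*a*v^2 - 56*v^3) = (-a - 7*v)/(-a + 2*v)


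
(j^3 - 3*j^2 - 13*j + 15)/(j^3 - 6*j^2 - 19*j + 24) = (j - 5)/(j - 8)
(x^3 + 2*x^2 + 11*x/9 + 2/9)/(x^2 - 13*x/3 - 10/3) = (3*x^2 + 4*x + 1)/(3*(x - 5))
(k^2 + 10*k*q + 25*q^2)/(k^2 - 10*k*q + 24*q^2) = (k^2 + 10*k*q + 25*q^2)/(k^2 - 10*k*q + 24*q^2)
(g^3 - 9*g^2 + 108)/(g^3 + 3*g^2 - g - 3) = (g^2 - 12*g + 36)/(g^2 - 1)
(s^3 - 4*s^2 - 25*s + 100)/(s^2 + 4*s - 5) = (s^2 - 9*s + 20)/(s - 1)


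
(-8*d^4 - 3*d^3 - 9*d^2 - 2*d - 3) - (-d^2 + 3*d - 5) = -8*d^4 - 3*d^3 - 8*d^2 - 5*d + 2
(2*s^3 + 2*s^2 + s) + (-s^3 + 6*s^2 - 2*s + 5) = s^3 + 8*s^2 - s + 5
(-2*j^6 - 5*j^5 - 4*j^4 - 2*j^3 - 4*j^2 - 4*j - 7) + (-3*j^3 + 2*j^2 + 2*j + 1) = -2*j^6 - 5*j^5 - 4*j^4 - 5*j^3 - 2*j^2 - 2*j - 6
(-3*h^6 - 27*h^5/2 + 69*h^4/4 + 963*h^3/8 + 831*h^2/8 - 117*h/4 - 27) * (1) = -3*h^6 - 27*h^5/2 + 69*h^4/4 + 963*h^3/8 + 831*h^2/8 - 117*h/4 - 27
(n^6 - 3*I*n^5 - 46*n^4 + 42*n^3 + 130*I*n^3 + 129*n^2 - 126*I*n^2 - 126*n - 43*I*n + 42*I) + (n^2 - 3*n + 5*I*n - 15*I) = n^6 - 3*I*n^5 - 46*n^4 + 42*n^3 + 130*I*n^3 + 130*n^2 - 126*I*n^2 - 129*n - 38*I*n + 27*I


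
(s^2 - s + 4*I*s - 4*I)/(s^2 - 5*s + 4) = (s + 4*I)/(s - 4)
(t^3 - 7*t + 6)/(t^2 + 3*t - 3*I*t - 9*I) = (t^2 - 3*t + 2)/(t - 3*I)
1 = 1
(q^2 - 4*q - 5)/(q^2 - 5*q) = (q + 1)/q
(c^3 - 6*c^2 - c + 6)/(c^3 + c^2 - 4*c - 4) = (c^2 - 7*c + 6)/(c^2 - 4)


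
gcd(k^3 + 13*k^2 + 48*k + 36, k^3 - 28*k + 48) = k + 6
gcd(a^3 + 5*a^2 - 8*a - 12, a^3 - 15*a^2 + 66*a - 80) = a - 2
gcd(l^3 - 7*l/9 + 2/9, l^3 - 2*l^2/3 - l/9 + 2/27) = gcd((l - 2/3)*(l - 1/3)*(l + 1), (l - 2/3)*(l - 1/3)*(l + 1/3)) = l^2 - l + 2/9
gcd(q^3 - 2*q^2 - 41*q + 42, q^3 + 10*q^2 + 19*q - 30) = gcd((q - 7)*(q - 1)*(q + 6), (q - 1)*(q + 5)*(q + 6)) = q^2 + 5*q - 6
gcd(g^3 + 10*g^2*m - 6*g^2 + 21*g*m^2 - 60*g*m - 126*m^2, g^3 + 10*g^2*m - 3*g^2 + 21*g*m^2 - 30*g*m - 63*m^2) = g^2 + 10*g*m + 21*m^2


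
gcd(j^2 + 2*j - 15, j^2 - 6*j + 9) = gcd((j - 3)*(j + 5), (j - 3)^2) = j - 3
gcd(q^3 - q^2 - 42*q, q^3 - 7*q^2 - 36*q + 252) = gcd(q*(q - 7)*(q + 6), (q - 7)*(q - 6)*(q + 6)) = q^2 - q - 42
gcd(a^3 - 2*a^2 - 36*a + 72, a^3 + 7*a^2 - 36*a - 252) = a^2 - 36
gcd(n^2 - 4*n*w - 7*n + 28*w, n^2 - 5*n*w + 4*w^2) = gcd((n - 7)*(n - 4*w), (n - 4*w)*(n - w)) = -n + 4*w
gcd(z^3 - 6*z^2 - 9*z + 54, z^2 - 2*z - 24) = z - 6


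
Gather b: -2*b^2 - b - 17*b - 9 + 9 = -2*b^2 - 18*b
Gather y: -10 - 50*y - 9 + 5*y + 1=-45*y - 18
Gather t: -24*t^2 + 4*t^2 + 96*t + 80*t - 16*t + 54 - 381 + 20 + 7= -20*t^2 + 160*t - 300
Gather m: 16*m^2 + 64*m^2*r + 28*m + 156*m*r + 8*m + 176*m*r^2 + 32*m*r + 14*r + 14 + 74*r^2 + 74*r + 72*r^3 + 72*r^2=m^2*(64*r + 16) + m*(176*r^2 + 188*r + 36) + 72*r^3 + 146*r^2 + 88*r + 14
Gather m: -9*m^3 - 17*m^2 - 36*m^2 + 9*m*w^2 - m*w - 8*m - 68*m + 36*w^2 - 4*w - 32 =-9*m^3 - 53*m^2 + m*(9*w^2 - w - 76) + 36*w^2 - 4*w - 32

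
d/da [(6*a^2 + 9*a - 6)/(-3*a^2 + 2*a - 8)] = 3*(13*a^2 - 44*a - 20)/(9*a^4 - 12*a^3 + 52*a^2 - 32*a + 64)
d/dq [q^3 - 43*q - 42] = 3*q^2 - 43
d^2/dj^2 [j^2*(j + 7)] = 6*j + 14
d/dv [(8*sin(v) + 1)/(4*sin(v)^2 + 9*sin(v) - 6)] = (-8*sin(v) + 16*cos(2*v) - 73)*cos(v)/(4*sin(v)^2 + 9*sin(v) - 6)^2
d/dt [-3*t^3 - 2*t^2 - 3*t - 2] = -9*t^2 - 4*t - 3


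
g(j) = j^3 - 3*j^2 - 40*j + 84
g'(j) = 3*j^2 - 6*j - 40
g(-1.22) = 126.52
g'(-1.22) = -28.21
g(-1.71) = 138.63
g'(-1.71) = -20.97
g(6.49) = -28.60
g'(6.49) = 47.42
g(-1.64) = 137.12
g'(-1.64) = -22.09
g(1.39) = 25.29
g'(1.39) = -42.54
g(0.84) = 48.88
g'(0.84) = -42.92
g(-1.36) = 130.34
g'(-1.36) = -26.29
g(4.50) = -65.62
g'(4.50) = -6.25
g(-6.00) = 0.00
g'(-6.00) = 104.00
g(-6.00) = 0.00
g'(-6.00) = 104.00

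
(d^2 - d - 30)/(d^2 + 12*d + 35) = (d - 6)/(d + 7)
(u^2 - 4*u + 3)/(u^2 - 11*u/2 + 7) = 2*(u^2 - 4*u + 3)/(2*u^2 - 11*u + 14)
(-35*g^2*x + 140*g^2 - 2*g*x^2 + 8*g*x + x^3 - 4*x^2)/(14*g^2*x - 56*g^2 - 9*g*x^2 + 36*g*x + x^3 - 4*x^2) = (5*g + x)/(-2*g + x)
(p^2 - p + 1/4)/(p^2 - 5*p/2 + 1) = (p - 1/2)/(p - 2)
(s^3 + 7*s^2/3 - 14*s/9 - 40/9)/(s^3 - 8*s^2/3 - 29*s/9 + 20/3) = (s + 2)/(s - 3)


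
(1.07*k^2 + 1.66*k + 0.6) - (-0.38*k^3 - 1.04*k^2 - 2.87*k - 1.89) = 0.38*k^3 + 2.11*k^2 + 4.53*k + 2.49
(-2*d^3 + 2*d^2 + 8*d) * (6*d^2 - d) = -12*d^5 + 14*d^4 + 46*d^3 - 8*d^2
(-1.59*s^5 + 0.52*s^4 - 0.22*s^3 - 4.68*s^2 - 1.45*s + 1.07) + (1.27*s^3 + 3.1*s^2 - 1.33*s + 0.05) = -1.59*s^5 + 0.52*s^4 + 1.05*s^3 - 1.58*s^2 - 2.78*s + 1.12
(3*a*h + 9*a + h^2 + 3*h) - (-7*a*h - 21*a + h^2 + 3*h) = 10*a*h + 30*a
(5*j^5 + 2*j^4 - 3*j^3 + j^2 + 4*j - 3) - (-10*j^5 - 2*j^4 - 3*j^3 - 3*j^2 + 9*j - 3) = 15*j^5 + 4*j^4 + 4*j^2 - 5*j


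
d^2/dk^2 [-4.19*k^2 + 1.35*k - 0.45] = -8.38000000000000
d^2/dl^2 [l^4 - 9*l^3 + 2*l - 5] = 6*l*(2*l - 9)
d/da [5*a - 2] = 5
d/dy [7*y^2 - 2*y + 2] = 14*y - 2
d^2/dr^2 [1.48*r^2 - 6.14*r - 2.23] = 2.96000000000000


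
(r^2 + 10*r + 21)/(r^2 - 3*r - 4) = (r^2 + 10*r + 21)/(r^2 - 3*r - 4)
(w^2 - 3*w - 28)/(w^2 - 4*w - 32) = (w - 7)/(w - 8)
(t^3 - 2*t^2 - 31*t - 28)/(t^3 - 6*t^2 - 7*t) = (t + 4)/t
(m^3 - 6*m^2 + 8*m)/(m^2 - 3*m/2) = 2*(m^2 - 6*m + 8)/(2*m - 3)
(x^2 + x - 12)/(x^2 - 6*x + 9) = (x + 4)/(x - 3)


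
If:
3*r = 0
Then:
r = 0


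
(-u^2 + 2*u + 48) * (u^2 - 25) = -u^4 + 2*u^3 + 73*u^2 - 50*u - 1200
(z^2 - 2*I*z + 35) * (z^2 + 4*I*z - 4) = z^4 + 2*I*z^3 + 39*z^2 + 148*I*z - 140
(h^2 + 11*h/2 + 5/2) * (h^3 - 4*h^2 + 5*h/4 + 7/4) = h^5 + 3*h^4/2 - 73*h^3/4 - 11*h^2/8 + 51*h/4 + 35/8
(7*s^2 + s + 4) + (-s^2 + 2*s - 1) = 6*s^2 + 3*s + 3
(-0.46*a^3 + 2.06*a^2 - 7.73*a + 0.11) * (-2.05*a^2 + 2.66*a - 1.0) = 0.943*a^5 - 5.4466*a^4 + 21.7861*a^3 - 22.8473*a^2 + 8.0226*a - 0.11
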